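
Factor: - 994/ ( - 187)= 2^1*7^1 * 11^(  -  1)*17^(  -  1)*71^1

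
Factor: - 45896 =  - 2^3*5737^1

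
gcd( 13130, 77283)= 1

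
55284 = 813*68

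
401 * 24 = 9624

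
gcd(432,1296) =432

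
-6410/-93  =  6410/93 = 68.92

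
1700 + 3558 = 5258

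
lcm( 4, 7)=28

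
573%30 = 3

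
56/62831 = 56/62831 = 0.00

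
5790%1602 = 984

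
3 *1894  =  5682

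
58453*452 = 26420756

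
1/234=1/234=0.00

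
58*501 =29058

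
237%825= 237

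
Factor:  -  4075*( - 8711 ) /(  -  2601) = -35497325/2601 =- 3^( - 2)*5^2 * 17^( - 2 )*31^1*163^1*281^1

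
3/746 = 3/746 = 0.00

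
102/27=34/9=3.78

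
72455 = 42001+30454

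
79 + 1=80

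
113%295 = 113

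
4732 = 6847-2115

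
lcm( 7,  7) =7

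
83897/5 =83897/5 = 16779.40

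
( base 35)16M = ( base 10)1457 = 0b10110110001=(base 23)2h8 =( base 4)112301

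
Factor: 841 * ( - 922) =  - 2^1*29^2 * 461^1 = - 775402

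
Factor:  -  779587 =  - 113^1 * 6899^1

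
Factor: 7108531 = 863^1*8237^1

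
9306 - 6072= 3234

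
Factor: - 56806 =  - 2^1*28403^1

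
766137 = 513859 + 252278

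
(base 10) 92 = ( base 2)1011100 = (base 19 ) 4G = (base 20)4C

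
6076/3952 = 1 + 531/988= 1.54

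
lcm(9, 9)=9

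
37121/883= 37121/883 =42.04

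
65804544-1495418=64309126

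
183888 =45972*4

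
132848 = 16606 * 8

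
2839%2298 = 541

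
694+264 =958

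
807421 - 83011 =724410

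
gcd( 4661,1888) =59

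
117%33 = 18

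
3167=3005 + 162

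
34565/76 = 454 + 61/76  =  454.80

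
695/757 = 695/757=0.92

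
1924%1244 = 680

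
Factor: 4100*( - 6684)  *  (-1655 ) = 45354282000 = 2^4*3^1*5^3*41^1*331^1 * 557^1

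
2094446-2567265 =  - 472819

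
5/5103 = 5/5103 = 0.00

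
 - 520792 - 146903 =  - 667695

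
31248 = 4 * 7812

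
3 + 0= 3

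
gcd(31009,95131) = 1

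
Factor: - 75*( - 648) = 48600 = 2^3*3^5 * 5^2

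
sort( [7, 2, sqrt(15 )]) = [ 2 , sqrt( 15), 7 ]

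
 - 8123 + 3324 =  - 4799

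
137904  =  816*169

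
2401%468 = 61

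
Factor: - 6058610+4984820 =-2^1 * 3^3*5^1*41^1*97^1 = - 1073790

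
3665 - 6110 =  - 2445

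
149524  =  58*2578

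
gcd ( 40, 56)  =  8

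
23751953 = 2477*9589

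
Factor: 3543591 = 3^1*1181197^1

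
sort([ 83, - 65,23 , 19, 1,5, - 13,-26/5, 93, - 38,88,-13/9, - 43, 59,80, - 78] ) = [  -  78, - 65, - 43, - 38, - 13, - 26/5, - 13/9,1,5,  19, 23 , 59,80, 83, 88,93 ]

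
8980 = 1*8980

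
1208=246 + 962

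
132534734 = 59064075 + 73470659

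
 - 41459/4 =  - 10365 + 1/4 = - 10364.75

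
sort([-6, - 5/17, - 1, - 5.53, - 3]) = [ - 6,  -  5.53, - 3 , -1,-5/17 ] 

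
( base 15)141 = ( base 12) 1BA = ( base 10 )286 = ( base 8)436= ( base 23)CA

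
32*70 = 2240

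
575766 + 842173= 1417939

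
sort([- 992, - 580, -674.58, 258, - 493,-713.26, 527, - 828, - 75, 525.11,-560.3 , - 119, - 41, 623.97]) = [ - 992, - 828, - 713.26, - 674.58, - 580, - 560.3,-493,  -  119, - 75 , - 41, 258,525.11 , 527,623.97 ]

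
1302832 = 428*3044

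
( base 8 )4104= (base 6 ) 13444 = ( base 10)2116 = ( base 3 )2220101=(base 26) 33a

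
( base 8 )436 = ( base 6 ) 1154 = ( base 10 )286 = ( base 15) 141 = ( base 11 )240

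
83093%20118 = 2621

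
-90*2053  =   - 184770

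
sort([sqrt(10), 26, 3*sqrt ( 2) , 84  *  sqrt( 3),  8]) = [sqrt( 10), 3 * sqrt ( 2), 8, 26, 84*sqrt(3 )]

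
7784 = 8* 973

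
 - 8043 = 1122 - 9165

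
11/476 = 11/476 = 0.02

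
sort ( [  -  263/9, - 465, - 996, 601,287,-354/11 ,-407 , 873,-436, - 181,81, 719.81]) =[-996, - 465,-436, - 407,-181, - 354/11,  -  263/9,81,287,601, 719.81,873]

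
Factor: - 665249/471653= -701/497 =- 7^( - 1)*71^ (  -  1 )*701^1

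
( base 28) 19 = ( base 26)1B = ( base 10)37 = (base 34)13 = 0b100101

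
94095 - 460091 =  - 365996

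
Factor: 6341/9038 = 2^( - 1)*17^1 *373^1*4519^( - 1 )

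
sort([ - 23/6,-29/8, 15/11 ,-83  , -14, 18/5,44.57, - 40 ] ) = [ - 83, - 40, - 14, - 23/6 ,-29/8, 15/11, 18/5,  44.57]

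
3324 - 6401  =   - 3077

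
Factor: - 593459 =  - 409^1*1451^1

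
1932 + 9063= 10995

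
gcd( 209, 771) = 1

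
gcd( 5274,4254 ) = 6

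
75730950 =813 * 93150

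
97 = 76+21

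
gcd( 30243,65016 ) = 3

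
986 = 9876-8890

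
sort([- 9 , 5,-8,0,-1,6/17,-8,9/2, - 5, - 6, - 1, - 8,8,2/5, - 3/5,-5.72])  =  [ - 9, - 8 , - 8, - 8,-6,  -  5.72, - 5, - 1,- 1, - 3/5,  0,6/17, 2/5, 9/2 , 5,8] 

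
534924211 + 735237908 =1270162119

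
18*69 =1242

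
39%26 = 13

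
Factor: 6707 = 19^1*353^1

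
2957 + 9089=12046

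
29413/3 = 29413/3 = 9804.33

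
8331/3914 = 8331/3914 = 2.13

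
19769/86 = 229+75/86 =229.87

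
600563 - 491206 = 109357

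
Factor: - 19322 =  - 2^1* 9661^1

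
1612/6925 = 1612/6925 = 0.23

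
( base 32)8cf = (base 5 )233331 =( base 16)218F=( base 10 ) 8591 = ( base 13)3BAB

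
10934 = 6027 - -4907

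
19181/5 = 3836 + 1/5=3836.20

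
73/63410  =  73/63410  =  0.00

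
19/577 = 19/577=0.03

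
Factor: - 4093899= - 3^1*1364633^1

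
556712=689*808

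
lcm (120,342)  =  6840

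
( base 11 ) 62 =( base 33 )22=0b1000100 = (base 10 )68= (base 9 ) 75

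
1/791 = 1/791=0.00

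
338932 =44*7703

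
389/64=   389/64 = 6.08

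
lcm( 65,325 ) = 325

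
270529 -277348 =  - 6819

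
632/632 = 1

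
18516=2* 9258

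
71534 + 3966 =75500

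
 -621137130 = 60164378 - 681301508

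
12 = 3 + 9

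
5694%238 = 220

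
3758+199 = 3957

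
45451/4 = 11362+3/4 = 11362.75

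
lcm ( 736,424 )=39008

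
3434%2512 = 922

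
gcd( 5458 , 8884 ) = 2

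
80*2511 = 200880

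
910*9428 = 8579480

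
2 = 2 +0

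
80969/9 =80969/9 = 8996.56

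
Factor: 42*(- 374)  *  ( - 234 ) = 2^3*3^3*7^1*11^1*13^1*17^1 = 3675672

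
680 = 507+173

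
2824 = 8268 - 5444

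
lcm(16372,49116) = 49116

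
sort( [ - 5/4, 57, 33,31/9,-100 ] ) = [ - 100, - 5/4,  31/9,33,57] 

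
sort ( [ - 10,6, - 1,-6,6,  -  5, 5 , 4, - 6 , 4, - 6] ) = [ -10, - 6 , - 6 , - 6, - 5, - 1, 4,4,  5,6, 6]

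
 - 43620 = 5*( - 8724 )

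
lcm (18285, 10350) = 548550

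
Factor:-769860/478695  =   - 156/97 = - 2^2*3^1*13^1*  97^( - 1) 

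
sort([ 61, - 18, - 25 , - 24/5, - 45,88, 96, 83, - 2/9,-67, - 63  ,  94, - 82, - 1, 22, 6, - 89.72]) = [ - 89.72, - 82,  -  67  , - 63, - 45, - 25, - 18, - 24/5, - 1,  -  2/9,  6, 22, 61,  83,88,94,  96]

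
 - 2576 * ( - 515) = 1326640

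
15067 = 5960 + 9107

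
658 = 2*329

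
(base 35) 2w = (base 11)93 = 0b1100110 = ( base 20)52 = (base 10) 102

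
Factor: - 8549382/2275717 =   -  2^1 * 3^1*29^ (-1 )*97^( -1 )*809^(  -  1)* 907^1*1571^1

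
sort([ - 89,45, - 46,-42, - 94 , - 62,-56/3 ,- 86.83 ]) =[ - 94, - 89,-86.83, - 62,-46,-42,  -  56/3,45 ] 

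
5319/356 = 5319/356 = 14.94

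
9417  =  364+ 9053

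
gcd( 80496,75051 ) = 9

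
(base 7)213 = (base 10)108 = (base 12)90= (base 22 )4k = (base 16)6c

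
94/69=1 + 25/69 = 1.36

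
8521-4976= 3545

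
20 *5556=111120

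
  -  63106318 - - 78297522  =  15191204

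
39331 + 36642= 75973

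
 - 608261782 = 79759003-688020785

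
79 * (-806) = -63674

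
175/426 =175/426= 0.41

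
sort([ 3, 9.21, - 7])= [ - 7, 3 , 9.21] 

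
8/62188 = 2/15547 = 0.00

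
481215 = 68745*7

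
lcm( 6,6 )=6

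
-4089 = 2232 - 6321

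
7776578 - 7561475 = 215103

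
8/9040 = 1/1130 = 0.00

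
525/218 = 2+89/218 =2.41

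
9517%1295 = 452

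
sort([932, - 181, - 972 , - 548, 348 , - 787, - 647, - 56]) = [ - 972, - 787,- 647, - 548, - 181 , - 56,348, 932 ]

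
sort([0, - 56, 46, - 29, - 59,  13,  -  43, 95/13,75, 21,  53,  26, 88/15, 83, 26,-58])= [ - 59, - 58 , - 56, - 43, - 29, 0, 88/15,95/13,13, 21 , 26, 26,46,53,75,83 ]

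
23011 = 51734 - 28723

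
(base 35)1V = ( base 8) 102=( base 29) 28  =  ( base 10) 66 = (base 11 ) 60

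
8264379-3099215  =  5165164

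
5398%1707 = 277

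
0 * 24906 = 0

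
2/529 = 2/529  =  0.00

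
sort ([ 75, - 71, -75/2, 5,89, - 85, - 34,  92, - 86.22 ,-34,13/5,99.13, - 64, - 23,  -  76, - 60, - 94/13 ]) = [ - 86.22,-85, -76, - 71, - 64 , - 60, - 75/2, - 34, - 34, - 23, - 94/13,13/5, 5, 75 , 89,92, 99.13 ]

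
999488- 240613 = 758875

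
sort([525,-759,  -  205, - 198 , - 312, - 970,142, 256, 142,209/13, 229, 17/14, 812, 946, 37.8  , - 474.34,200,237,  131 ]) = [ - 970, - 759,-474.34, -312,  -  205, - 198,17/14, 209/13,37.8, 131, 142, 142,200  ,  229,  237,256 , 525 , 812 , 946 ]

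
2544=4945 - 2401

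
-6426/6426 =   -  1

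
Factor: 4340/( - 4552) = - 1085/1138 = - 2^( - 1)*5^1*7^1*31^1*569^( - 1 )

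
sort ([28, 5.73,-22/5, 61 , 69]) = [ - 22/5, 5.73 , 28,61 , 69 ]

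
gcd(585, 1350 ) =45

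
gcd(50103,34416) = 9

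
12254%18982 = 12254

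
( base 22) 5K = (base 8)202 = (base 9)154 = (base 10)130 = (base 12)AA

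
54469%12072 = 6181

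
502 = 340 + 162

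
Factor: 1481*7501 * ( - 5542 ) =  - 61565972702 = - 2^1 * 13^1*17^1 * 163^1*577^1*1481^1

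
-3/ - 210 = 1/70 = 0.01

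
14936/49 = 14936/49 = 304.82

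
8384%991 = 456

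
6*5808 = 34848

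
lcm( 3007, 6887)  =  213497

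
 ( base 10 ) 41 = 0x29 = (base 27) 1e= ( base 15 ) 2b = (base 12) 35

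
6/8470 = 3/4235=0.00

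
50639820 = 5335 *9492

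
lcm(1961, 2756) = 101972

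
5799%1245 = 819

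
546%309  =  237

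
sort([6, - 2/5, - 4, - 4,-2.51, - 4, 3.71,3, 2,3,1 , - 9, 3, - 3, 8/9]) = [ -9,-4, - 4, - 4, - 3, - 2.51,  -  2/5, 8/9, 1,2,3,3,3, 3.71,6]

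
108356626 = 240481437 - 132124811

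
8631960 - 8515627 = 116333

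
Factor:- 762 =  - 2^1 * 3^1*127^1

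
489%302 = 187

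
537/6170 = 537/6170 = 0.09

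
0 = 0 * 1434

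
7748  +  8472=16220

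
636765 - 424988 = 211777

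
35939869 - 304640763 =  - 268700894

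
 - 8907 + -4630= - 13537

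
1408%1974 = 1408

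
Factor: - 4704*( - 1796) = 2^7 *3^1*7^2*449^1  =  8448384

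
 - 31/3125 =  - 1 + 3094/3125 = - 0.01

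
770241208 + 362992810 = 1133234018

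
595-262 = 333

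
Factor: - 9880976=  -  2^4*7^1 * 88223^1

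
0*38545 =0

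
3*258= 774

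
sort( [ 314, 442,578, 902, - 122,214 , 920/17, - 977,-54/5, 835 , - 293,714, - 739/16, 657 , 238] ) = [ - 977, - 293, - 122, - 739/16 , - 54/5,920/17, 214,238, 314,442,  578,657, 714, 835, 902]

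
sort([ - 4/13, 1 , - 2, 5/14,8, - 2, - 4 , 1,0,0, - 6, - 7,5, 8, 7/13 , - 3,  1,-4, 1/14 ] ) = [ - 7,  -  6, - 4, - 4, - 3, - 2,-2, - 4/13,  0,0,  1/14, 5/14, 7/13, 1, 1, 1 , 5,8 , 8] 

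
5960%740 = 40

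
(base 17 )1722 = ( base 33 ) 6d9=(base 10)6972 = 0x1B3C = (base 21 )fh0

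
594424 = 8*74303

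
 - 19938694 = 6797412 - 26736106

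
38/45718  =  19/22859 =0.00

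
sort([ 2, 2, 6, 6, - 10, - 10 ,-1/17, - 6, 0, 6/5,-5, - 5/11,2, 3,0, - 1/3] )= [ - 10 , - 10, - 6 ,  -  5, - 5/11, - 1/3, - 1/17, 0,0, 6/5, 2, 2,2, 3 , 6, 6]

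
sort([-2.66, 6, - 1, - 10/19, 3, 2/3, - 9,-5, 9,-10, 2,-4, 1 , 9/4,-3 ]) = [ - 10, - 9 , - 5, - 4, - 3, - 2.66, - 1, - 10/19, 2/3, 1, 2,  9/4,3, 6 , 9 ] 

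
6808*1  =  6808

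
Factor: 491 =491^1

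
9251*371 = 3432121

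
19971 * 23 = 459333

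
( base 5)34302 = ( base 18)7a4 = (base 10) 2452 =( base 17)884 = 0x994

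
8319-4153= 4166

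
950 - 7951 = -7001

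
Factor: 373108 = 2^2*37^1 * 2521^1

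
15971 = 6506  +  9465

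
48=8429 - 8381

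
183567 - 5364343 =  - 5180776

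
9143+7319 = 16462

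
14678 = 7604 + 7074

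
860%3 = 2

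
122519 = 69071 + 53448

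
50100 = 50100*1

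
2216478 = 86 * 25773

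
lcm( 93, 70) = 6510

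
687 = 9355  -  8668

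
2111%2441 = 2111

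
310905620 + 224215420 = 535121040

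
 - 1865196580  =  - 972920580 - 892276000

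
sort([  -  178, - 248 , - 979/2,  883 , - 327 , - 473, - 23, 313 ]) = [ - 979/2, - 473, - 327 , - 248, -178,- 23,  313,883]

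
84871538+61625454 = 146496992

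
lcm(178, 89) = 178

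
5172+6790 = 11962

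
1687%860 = 827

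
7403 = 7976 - 573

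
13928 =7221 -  - 6707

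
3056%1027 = 1002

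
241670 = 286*845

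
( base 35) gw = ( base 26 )mk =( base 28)L4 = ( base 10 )592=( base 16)250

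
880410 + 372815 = 1253225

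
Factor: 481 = 13^1*37^1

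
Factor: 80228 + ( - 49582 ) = 2^1 * 7^1*11^1*199^1 =30646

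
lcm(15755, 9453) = 47265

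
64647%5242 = 1743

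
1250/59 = 1250/59=21.19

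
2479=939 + 1540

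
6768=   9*752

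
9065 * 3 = 27195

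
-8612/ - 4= 2153+0/1 = 2153.00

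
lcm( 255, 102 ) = 510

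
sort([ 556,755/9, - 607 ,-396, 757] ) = [ - 607, - 396,755/9, 556 , 757]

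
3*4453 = 13359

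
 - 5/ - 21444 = 5/21444=0.00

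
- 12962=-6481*2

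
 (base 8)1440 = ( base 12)568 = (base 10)800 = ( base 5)11200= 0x320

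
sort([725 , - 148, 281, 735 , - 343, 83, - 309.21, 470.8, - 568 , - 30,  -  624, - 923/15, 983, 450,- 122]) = [ - 624, - 568, - 343, - 309.21, - 148, - 122,-923/15,-30, 83,281, 450, 470.8,725, 735, 983]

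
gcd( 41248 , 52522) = 2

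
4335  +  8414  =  12749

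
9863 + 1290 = 11153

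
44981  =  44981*1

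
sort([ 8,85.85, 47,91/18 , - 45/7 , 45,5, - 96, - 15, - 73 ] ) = [ - 96, - 73,-15, - 45/7, 5,91/18,8, 45,47,85.85]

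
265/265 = 1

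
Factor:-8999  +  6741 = -2258 = - 2^1*1129^1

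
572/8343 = 572/8343 = 0.07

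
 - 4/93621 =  - 4/93621 = - 0.00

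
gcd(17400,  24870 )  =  30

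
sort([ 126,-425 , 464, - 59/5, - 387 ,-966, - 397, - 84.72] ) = [-966,-425, - 397, - 387 , - 84.72, - 59/5, 126, 464]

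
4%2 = 0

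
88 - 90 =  - 2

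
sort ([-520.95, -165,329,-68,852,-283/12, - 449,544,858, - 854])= [ - 854,  -  520.95,-449, - 165, - 68,-283/12,329 , 544,852, 858 ] 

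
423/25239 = 3/179 = 0.02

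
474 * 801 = 379674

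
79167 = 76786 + 2381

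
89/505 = 89/505 = 0.18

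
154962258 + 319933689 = 474895947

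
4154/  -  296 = -2077/148 = - 14.03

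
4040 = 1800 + 2240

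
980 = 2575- 1595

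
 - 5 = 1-6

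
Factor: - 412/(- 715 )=2^2 * 5^( - 1) * 11^( - 1 )*13^( - 1)*103^1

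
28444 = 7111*4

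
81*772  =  62532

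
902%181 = 178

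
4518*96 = 433728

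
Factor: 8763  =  3^1*23^1 *127^1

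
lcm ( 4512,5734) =275232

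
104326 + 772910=877236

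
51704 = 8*6463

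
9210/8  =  1151+1/4 =1151.25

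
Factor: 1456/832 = 7/4 = 2^(-2)*7^1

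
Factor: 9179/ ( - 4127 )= -67^1*137^1*4127^( - 1)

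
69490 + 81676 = 151166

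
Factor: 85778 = 2^1*7^1 * 11^1*557^1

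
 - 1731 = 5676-7407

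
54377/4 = 13594+1/4 = 13594.25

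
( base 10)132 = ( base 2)10000100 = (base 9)156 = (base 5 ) 1012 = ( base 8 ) 204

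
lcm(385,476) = 26180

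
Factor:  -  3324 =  - 2^2*3^1*277^1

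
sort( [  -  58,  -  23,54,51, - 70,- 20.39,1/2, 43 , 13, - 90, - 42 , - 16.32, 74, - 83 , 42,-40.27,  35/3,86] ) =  [-90,  -  83,-70, - 58, - 42,-40.27,-23,-20.39,-16.32, 1/2,35/3, 13,  42,  43, 51, 54, 74 , 86 ]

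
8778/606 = 14 + 49/101 = 14.49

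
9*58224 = 524016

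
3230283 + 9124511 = 12354794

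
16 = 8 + 8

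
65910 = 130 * 507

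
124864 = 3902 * 32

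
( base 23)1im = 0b1111000101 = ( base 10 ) 965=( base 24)1g5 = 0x3c5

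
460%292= 168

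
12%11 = 1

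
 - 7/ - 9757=7/9757= 0.00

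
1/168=1/168=0.01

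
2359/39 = 2359/39 = 60.49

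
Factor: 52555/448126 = 2^ ( - 1) * 5^1*7^( - 1)*23^1*457^1*32009^( - 1 )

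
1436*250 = 359000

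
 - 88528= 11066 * (-8) 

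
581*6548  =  3804388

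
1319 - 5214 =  - 3895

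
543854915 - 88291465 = 455563450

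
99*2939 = 290961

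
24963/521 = 47 + 476/521 =47.91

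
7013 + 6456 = 13469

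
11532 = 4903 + 6629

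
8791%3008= 2775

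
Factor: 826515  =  3^2*5^1 * 18367^1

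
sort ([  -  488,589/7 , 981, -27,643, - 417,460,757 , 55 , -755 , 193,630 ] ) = [ - 755 , - 488, - 417,-27, 55 , 589/7,193,  460, 630, 643 , 757 , 981]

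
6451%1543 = 279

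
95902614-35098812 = 60803802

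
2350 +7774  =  10124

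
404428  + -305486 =98942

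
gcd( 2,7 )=1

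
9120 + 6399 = 15519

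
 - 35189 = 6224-41413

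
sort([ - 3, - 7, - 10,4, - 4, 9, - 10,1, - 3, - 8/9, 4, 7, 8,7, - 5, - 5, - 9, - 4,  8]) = [ - 10,-10,-9, - 7, - 5, - 5 , - 4, - 4, -3, - 3, - 8/9,1, 4,4,7 , 7, 8,8, 9]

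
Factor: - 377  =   - 13^1*29^1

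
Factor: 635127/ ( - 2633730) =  - 211709/877910 = -2^( - 1)*5^( - 1 )*11^ ( - 1 )*23^( - 1)*127^1*347^( - 1)*1667^1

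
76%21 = 13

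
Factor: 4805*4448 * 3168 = 67708523520 = 2^10*3^2*5^1*11^1* 31^2*139^1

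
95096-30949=64147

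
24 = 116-92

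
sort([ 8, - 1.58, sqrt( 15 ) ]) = [ - 1.58,sqrt ( 15),8 ]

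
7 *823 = 5761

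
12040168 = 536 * 22463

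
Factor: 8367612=2^2 * 3^1*11^1*63391^1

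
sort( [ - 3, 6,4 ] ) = [ -3,4,6 ]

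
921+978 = 1899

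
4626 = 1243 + 3383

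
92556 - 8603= 83953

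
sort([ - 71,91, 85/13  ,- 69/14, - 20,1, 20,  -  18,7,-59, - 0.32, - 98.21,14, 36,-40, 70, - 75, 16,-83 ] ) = [ -98.21, - 83,-75, - 71, - 59,-40, - 20, - 18,-69/14, - 0.32,1 , 85/13,7,14,16,20,36 , 70, 91 ]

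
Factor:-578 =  - 2^1*17^2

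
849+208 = 1057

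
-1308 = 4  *( - 327)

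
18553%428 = 149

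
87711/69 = 1271 + 4/23  =  1271.17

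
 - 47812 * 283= - 13530796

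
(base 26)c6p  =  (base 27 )BA4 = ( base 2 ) 10000001100101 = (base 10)8293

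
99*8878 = 878922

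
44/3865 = 44/3865 = 0.01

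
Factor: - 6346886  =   -2^1*7^1 * 13^1*43^1*811^1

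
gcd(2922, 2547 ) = 3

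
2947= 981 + 1966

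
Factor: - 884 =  - 2^2*13^1*17^1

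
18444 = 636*29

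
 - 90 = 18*( - 5)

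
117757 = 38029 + 79728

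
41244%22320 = 18924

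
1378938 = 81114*17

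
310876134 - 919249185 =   -  608373051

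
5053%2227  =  599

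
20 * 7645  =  152900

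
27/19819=27/19819 = 0.00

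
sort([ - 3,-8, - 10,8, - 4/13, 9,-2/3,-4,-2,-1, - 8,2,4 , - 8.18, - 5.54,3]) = [ - 10, - 8.18,-8 ,-8, - 5.54, - 4, - 3,-2,-1,-2/3,-4/13,2 , 3, 4,8,9]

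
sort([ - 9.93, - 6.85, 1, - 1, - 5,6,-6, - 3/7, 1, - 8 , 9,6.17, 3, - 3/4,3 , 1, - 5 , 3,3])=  [ - 9.93,-8, - 6.85 ,- 6, - 5, - 5 ,-1 , - 3/4,  -  3/7,1,1,1, 3, 3,3, 3  ,  6 , 6.17, 9 ]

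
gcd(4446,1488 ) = 6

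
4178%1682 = 814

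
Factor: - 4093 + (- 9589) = -13682 = - 2^1*6841^1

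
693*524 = 363132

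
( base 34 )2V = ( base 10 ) 99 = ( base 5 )344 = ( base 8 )143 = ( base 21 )4F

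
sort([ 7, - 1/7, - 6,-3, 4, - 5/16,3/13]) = [-6,  -  3, - 5/16, - 1/7, 3/13,  4,7 ] 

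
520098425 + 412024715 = 932123140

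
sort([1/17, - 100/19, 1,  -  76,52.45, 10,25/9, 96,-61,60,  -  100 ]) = [-100, - 76 , - 61 , - 100/19,1/17, 1 , 25/9 , 10, 52.45, 60, 96 ]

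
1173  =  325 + 848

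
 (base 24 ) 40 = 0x60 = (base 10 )96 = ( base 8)140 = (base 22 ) 48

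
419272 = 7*59896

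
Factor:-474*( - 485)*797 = 183222330 = 2^1*3^1 * 5^1*79^1*97^1 *797^1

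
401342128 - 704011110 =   -  302668982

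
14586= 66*221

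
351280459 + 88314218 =439594677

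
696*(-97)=-67512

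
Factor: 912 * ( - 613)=  -  2^4*3^1*19^1*613^1= - 559056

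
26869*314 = 8436866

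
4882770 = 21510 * 227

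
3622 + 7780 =11402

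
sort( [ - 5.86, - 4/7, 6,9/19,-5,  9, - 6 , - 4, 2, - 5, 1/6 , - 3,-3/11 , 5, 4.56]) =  [ - 6, - 5.86, - 5, - 5 ,-4, - 3,-4/7, - 3/11,1/6,9/19 , 2, 4.56, 5, 6, 9 ]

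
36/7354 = 18/3677 =0.00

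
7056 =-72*( - 98)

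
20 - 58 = - 38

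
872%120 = 32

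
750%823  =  750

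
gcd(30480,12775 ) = 5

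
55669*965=53720585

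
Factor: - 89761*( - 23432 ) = 2103279752 = 2^3*7^1*29^1*101^1 *12823^1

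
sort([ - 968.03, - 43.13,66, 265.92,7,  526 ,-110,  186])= [ - 968.03, - 110, - 43.13,7 , 66,186, 265.92,526] 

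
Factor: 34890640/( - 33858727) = - 2^4*5^1 * 7^( -1)*31^( - 1 )*173^1*337^ ( - 1)*463^( - 1)*2521^1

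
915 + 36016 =36931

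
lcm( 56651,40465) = 283255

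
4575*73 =333975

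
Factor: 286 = 2^1*11^1*13^1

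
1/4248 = 1/4248 = 0.00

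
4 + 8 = 12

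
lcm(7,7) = 7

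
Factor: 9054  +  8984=18038 = 2^1 * 29^1*311^1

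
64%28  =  8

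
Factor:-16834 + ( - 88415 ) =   -  105249=-3^1*35083^1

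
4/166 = 2/83 = 0.02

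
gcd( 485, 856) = 1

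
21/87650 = 21/87650 = 0.00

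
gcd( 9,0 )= 9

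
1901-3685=-1784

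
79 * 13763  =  1087277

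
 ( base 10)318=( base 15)163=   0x13E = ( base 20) fi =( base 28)BA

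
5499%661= 211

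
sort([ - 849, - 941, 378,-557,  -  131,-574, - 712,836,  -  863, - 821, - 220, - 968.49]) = [ - 968.49,- 941, - 863,  -  849,  -  821, - 712, - 574,  -  557, - 220,  -  131, 378 , 836 ] 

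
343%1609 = 343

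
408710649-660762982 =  - 252052333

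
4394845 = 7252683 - 2857838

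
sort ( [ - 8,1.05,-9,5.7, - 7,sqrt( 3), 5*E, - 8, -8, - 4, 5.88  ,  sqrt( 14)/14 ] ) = [ - 9, - 8,-8, - 8,  -  7, - 4, sqrt( 14)/14, 1.05,  sqrt( 3),5.7,5.88  ,  5*E ]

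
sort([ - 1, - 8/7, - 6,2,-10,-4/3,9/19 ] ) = [ - 10, - 6,  -  4/3, - 8/7, - 1,9/19,2]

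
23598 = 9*2622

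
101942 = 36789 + 65153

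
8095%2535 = 490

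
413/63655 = 413/63655 = 0.01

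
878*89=78142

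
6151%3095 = 3056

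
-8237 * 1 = - 8237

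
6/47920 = 3/23960 = 0.00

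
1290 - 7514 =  - 6224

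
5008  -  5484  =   - 476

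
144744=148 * 978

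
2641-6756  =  -4115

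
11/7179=11/7179 = 0.00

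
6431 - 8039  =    -  1608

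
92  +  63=155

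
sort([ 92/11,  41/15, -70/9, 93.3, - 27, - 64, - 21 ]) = [ - 64,-27,-21, - 70/9 , 41/15, 92/11 , 93.3 ]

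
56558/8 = 7069 + 3/4  =  7069.75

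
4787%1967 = 853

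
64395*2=128790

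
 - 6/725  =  -6/725 = - 0.01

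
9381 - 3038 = 6343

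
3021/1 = 3021=3021.00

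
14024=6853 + 7171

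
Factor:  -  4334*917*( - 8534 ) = 2^2*7^1*11^1 *17^1*131^1*197^1*251^1 =33916488452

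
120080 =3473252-3353172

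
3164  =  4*791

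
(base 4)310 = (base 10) 52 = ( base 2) 110100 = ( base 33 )1j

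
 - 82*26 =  - 2132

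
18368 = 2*9184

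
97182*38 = 3692916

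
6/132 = 1/22 = 0.05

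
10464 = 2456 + 8008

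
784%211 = 151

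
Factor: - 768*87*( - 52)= 2^10*3^2*13^1*29^1 = 3474432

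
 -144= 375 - 519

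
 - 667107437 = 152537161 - 819644598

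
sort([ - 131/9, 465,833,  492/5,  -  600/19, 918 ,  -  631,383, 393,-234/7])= [ - 631,-234/7 , - 600/19, - 131/9, 492/5, 383,  393,465 , 833, 918]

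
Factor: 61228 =2^2*15307^1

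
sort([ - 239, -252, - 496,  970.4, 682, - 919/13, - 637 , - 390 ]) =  [ - 637, - 496, - 390,-252, - 239, - 919/13,682 , 970.4 ] 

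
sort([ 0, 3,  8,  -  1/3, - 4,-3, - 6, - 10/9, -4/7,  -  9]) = [  -  9,-6  , - 4, -3,  -  10/9, -4/7, - 1/3, 0, 3, 8] 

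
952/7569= 952/7569  =  0.13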